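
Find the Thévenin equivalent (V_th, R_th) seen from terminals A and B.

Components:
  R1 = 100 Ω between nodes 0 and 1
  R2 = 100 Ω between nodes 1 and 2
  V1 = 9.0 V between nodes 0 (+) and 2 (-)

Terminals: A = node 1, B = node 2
Step 1 — V_th is the open-circuit voltage V_A - V_B (nothing connected across the terminals).
Nodal analysis, taking node 2 as the 0 V reference.
Source V1 fixes V_0 = 9 V.
KCL at each unknown node (sum of currents leaving = 0; resistances in Ω):
  Node 1: (V_1 - 9)/100 + (V_1 - 0)/100 = 0
Collecting terms: 0.02 × V_1 = 0.09  =>  V_1 = 4.5 V
V_th = V_1 - V_2 = 4.5 - 0 = 4.5 V
Step 2 — R_th: zero the source — replace V1 by a short circuit (node 2 merges into node 0) — and find the resistance seen between A (node 1) and B (node 0).
Reduce the network between node 1 (A) and node 0 (B) by series/parallel combination:
  Rp1 = R1 ‖ R2 (parallel, both between nodes 0 and 1) = 1/(1/100 + 1/100) = 50 Ω
R_th = 50 Ω

Final answer: V_th = 4.5 V, R_th = 50 Ω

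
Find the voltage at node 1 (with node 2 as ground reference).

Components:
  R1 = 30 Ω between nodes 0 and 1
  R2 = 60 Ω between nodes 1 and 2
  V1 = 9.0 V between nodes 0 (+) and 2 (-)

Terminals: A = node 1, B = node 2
Nodal analysis, taking node 2 as the 0 V reference.
Source V1 fixes V_0 = 9 V.
KCL at each unknown node (sum of currents leaving = 0; resistances in Ω):
  Node 1: (V_1 - 9)/30 + (V_1 - 0)/60 = 0
Collecting terms: 0.05 × V_1 = 0.3  =>  V_1 = 6 V
The requested potential is V_1 = 6 V.

Final answer: V_1 = 6 V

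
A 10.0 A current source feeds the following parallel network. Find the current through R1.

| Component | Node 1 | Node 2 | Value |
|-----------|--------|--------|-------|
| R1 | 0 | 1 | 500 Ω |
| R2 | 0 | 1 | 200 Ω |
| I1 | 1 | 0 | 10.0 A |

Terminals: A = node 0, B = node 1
All resistors sit directly between nodes 0 and 1, so they are in parallel and share one voltage V; the full source current 10 A splits among them.
1/R_par = 1/500 + 1/200 = 0.007 S  =>  R_par = 142.9 Ω
V = I × R_par = 10 × 142.9 = 1429 V
I_R1 = V/R1 = 1429/500 = 2.857 A

Final answer: 2.857 A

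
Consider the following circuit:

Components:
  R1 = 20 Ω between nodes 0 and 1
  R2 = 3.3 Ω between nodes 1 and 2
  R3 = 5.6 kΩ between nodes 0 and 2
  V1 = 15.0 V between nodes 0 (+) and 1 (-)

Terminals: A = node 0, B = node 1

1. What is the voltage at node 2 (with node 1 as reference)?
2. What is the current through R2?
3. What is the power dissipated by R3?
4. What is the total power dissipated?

Nodal analysis, taking node 1 as the 0 V reference.
Source V1 fixes V_0 = 15 V.
KCL at each unknown node (sum of currents leaving = 0; resistances in Ω):
  Node 2: (V_2 - 0)/3.3 + (V_2 - 15)/5600 = 0
Collecting terms: 0.3032 × V_2 = 0.002679  =>  V_2 = 0.008834 V
Part 1:
  Read off the nodal solution: V_2 = 0.008834 V
Part 2:
  I_R2 = (V_1 - V_2)/R2 = (0 - 0.008834)/3.3 = -0.002677 A
  Magnitude: I_R2 = 0.002677 A
Part 3:
  I_R3 = (V_0 - V_2)/R3 = (15 - 0.008834)/5600 = 0.002677 A
  P_R3 = I_R3² × R3 = (0.002677)² × 5600 = 0.04013 W
Part 4:
  Power in each resistor, P = (ΔV)²/R:
    P_R1 = (15 - 0)²/20 = 11.25 W
    P_R2 = (0 - 0.008834)²/3.3 = 0.00002365 W
    P_R3 = (15 - 0.008834)²/5600 = 0.04013 W
  P_total = P_R1 + P_R2 + P_R3 = 11.29 W

Final answers:
1. V_2 = 0.008834 V
2. I_R2 = 0.002677 A
3. P_R3 = 0.04013 W
4. P_total = 11.29 W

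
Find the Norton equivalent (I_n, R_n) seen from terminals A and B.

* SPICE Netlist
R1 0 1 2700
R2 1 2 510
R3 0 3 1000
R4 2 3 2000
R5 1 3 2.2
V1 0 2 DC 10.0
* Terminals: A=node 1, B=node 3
Find the Thévenin equivalent first; then I_n = V_th/R_th and R_n = R_th.
Step 1 — V_th is the open-circuit voltage V_A - V_B (nothing connected across the terminals).
Nodal analysis, taking node 2 as the 0 V reference.
Source V1 fixes V_0 = 10 V.
KCL at each unknown node (sum of currents leaving = 0; resistances in Ω):
  Node 1: (V_1 - 10)/2700 + (V_1 - 0)/510 + (V_1 - V_3)/2.2 = 0
  Node 3: (V_3 - 10)/1000 + (V_3 - 0)/2000 + (V_3 - V_1)/2.2 = 0
Collecting terms (coefficients in siemens):
  0.4569·V_1 - 0.4545·V_3 = 0.003704
  0.456·V_3 - 0.4545·V_1 = 0.01
Determinant D = (0.4569)(0.456) - (-0.4545)(-0.4545) = 0.001745
V_1 = [(0.003704)(0.456) - (-0.4545)(0.01)]/D = 3.573 V
V_3 = [(0.4569)(0.01) - (0.003704)(-0.4545)]/D = 3.583 V
V_th = V_1 - V_3 = 3.573 - 3.583 = -0.01018 V
Step 2 — R_th: zero the source — replace V1 by a short circuit (node 2 merges into node 0) — and find the resistance seen between A (node 1) and B (node 3).
Reduce the network between node 1 (A) and node 3 (B) by series/parallel combination:
  Rp1 = R1 ‖ R2 (parallel, both between nodes 0 and 1) = 1/(1/2700 + 1/510) = 429 Ω
  Rp2 = R3 ‖ R4 (parallel, both between nodes 0 and 3) = 1/(1/1000 + 1/2000) = 666.7 Ω
  Rs1 = Rp1 + Rp2 (series, joined only at node 0) = 429 + 666.7 = 1096 Ω
  Rp3 = R5 ‖ Rs1 (parallel, both between nodes 1 and 3) = 1/(1/2.2 + 1/1096) = 2.196 Ω
R_th = 2.196 Ω
I_n = V_th/R_th = -0.01018/2.196 = -0.004635 A, and R_n = R_th = 2.196 Ω

Final answer: I_n = -0.004635 A, R_n = 2.196 Ω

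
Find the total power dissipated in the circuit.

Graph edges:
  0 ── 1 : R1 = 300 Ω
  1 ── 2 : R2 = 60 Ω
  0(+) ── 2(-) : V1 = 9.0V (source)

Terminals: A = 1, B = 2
Nodal analysis, taking node 2 as the 0 V reference.
Source V1 fixes V_0 = 9 V.
KCL at each unknown node (sum of currents leaving = 0; resistances in Ω):
  Node 1: (V_1 - 9)/300 + (V_1 - 0)/60 = 0
Collecting terms: 0.02 × V_1 = 0.03  =>  V_1 = 1.5 V
Power in each resistor, P = (ΔV)²/R:
  P_R1 = (9 - 1.5)²/300 = 0.1875 W
  P_R2 = (1.5 - 0)²/60 = 0.0375 W
P_total = P_R1 + P_R2 = 0.225 W

Final answer: 0.225 W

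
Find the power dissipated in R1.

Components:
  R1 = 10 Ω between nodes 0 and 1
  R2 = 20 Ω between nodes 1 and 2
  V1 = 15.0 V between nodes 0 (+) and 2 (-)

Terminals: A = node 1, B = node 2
Nodal analysis, taking node 2 as the 0 V reference.
Source V1 fixes V_0 = 15 V.
KCL at each unknown node (sum of currents leaving = 0; resistances in Ω):
  Node 1: (V_1 - 15)/10 + (V_1 - 0)/20 = 0
Collecting terms: 0.15 × V_1 = 1.5  =>  V_1 = 10 V
I_R1 = (V_0 - V_1)/R1 = (15 - 10)/10 = 0.5 A
P_R1 = I_R1² × R1 = (0.5)² × 10 = 2.5 W

Final answer: 2.5 W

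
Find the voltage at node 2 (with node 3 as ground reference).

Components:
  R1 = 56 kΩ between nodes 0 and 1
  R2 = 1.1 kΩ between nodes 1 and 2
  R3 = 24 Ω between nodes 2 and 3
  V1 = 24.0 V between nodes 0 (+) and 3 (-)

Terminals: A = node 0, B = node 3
Nodal analysis, taking node 3 as the 0 V reference.
Source V1 fixes V_0 = 24 V.
KCL at each unknown node (sum of currents leaving = 0; resistances in Ω):
  Node 1: (V_1 - 24)/56000 + (V_1 - V_2)/1100 = 0
  Node 2: (V_2 - V_1)/1100 + (V_2 - 0)/24 = 0
Collecting terms (coefficients in siemens):
  0.0009269·V_1 - 0.0009091·V_2 = 0.0004286
  0.04258·V_2 - 0.0009091·V_1 = 0
Determinant D = (0.0009269)(0.04258) - (-0.0009091)(-0.0009091) = 0.00003864
V_1 = [(0.0004286)(0.04258) - (-0.0009091)(0)]/D = 0.4722 V
V_2 = [(0.0009269)(0) - (0.0004286)(-0.0009091)]/D = 0.01008 V
The requested potential is V_2 = 0.01008 V.

Final answer: V_2 = 0.01008 V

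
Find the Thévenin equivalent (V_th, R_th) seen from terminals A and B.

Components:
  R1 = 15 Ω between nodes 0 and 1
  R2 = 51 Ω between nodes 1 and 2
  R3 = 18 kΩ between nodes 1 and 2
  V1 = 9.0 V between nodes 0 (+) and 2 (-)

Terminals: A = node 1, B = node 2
Step 1 — V_th is the open-circuit voltage V_A - V_B (nothing connected across the terminals).
Nodal analysis, taking node 2 as the 0 V reference.
Source V1 fixes V_0 = 9 V.
KCL at each unknown node (sum of currents leaving = 0; resistances in Ω):
  Node 1: (V_1 - 9)/15 + (V_1 - 0)/51 + (V_1 - 0)/18000 = 0
Collecting terms: 0.08633 × V_1 = 0.6  =>  V_1 = 6.95 V
V_th = V_1 - V_2 = 6.95 - 0 = 6.95 V
Step 2 — R_th: zero the source — replace V1 by a short circuit (node 2 merges into node 0) — and find the resistance seen between A (node 1) and B (node 0).
Reduce the network between node 1 (A) and node 0 (B) by series/parallel combination:
  Rp1 = R1 ‖ R2 ‖ R3 (parallel, all between nodes 0 and 1) = 1/(1/15 + 1/51 + 1/18000) = 11.58 Ω
R_th = 11.58 Ω

Final answer: V_th = 6.95 V, R_th = 11.58 Ω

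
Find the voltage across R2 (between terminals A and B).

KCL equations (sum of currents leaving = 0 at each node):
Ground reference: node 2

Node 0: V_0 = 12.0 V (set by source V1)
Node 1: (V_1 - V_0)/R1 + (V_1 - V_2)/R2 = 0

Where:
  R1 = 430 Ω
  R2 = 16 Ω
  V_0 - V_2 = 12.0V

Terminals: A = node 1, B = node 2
R1 and R2 are in series across V1 (node 0 → node 1 → node 2), and the output A–B is taken across R2, so this is a voltage divider.
Series current: I = V1/(R1 + R2) = 12/(430 + 16) = 12/446 = 0.02691 A
V_R2 = I × R2 = V1 × R2/(R1 + R2) = 12 × 16/446 = 0.4305 V

Final answer: 0.4305 V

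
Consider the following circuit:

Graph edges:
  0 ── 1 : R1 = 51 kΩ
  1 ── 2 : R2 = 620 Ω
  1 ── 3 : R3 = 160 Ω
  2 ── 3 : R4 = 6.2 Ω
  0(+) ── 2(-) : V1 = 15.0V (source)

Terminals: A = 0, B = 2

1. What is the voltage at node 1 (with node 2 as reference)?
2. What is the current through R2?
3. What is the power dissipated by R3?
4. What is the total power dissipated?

Nodal analysis, taking node 2 as the 0 V reference.
Source V1 fixes V_0 = 15 V.
KCL at each unknown node (sum of currents leaving = 0; resistances in Ω):
  Node 1: (V_1 - 15)/51000 + (V_1 - 0)/620 + (V_1 - V_3)/160 = 0
  Node 3: (V_3 - V_1)/160 + (V_3 - 0)/6.2 = 0
Collecting terms (coefficients in siemens):
  0.007883·V_1 - 0.00625·V_3 = 0.0002941
  0.1675·V_3 - 0.00625·V_1 = 0
Determinant D = (0.007883)(0.1675) - (-0.00625)(-0.00625) = 0.001282
V_1 = [(0.0002941)(0.1675) - (-0.00625)(0)]/D = 0.03845 V
V_3 = [(0.007883)(0) - (0.0002941)(-0.00625)]/D = 0.001434 V
Part 1:
  Read off the nodal solution: V_1 = 0.03845 V
Part 2:
  I_R2 = (V_1 - V_2)/R2 = (0.03845 - 0)/620 = 0.00006202 A
  Magnitude: I_R2 = 0.00006202 A
Part 3:
  I_R3 = (V_1 - V_3)/R3 = (0.03845 - 0.001434)/160 = 0.0002313 A
  P_R3 = I_R3² × R3 = (0.0002313)² × 160 = 0.000008563 W
Part 4:
  Power in each resistor, P = (ΔV)²/R:
    P_R1 = (15 - 0.03845)²/51000 = 0.004389 W
    P_R2 = (0.03845 - 0)²/620 = 0.000002385 W
    P_R3 = (0.03845 - 0.001434)²/160 = 0.000008563 W
    P_R4 = (0 - 0.001434)²/6.2 = 0.0000003318 W
  P_total = P_R1 + P_R2 + P_R3 + P_R4 = 0.0044 W

Final answers:
1. V_1 = 0.03845 V
2. I_R2 = 6.202e-05 A
3. P_R3 = 8.563e-06 W
4. P_total = 0.0044 W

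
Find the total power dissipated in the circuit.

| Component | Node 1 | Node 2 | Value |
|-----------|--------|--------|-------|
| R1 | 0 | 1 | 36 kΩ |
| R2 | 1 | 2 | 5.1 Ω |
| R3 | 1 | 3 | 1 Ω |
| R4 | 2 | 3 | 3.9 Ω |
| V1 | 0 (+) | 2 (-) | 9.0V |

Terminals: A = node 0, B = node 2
Nodal analysis, taking node 2 as the 0 V reference.
Source V1 fixes V_0 = 9 V.
KCL at each unknown node (sum of currents leaving = 0; resistances in Ω):
  Node 1: (V_1 - 9)/36000 + (V_1 - 0)/5.1 + (V_1 - V_3)/1 = 0
  Node 3: (V_3 - V_1)/1 + (V_3 - 0)/3.9 = 0
Collecting terms (coefficients in siemens):
  1.196·V_1 - 1·V_3 = 0.00025
  1.256·V_3 - 1·V_1 = 0
Determinant D = (1.196)(1.256) - (-1)(-1) = 0.5028
V_1 = [(0.00025)(1.256) - (-1)(0)]/D = 0.0006247 V
V_3 = [(1.196)(0) - (0.00025)(-1)]/D = 0.0004972 V
Power in each resistor, P = (ΔV)²/R:
  P_R1 = (9 - 0.0006247)²/36000 = 0.00225 W
  P_R2 = (0.0006247 - 0)²/5.1 = 0.00000007652 W
  P_R3 = (0.0006247 - 0.0004972)²/1 = 0.00000001625 W
  P_R4 = (0 - 0.0004972)²/3.9 = 0.00000006339 W
P_total = P_R1 + P_R2 + P_R3 + P_R4 = 0.00225 W

Final answer: 0.00225 W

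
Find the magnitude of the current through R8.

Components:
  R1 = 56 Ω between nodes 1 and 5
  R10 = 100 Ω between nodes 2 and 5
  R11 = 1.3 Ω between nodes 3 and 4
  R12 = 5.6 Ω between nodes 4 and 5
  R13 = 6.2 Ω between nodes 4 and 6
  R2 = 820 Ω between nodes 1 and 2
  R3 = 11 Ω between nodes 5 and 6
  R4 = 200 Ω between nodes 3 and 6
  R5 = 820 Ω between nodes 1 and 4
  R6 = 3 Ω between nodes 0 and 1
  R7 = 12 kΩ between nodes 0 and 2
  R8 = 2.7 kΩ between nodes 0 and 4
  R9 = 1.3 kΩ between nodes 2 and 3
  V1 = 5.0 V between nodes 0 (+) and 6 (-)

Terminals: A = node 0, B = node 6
Nodal analysis, taking node 6 as the 0 V reference.
Source V1 fixes V_0 = 5 V.
KCL at each unknown node (sum of currents leaving = 0; resistances in Ω):
  Node 1: (V_1 - V_5)/56 + (V_1 - V_2)/820 + (V_1 - V_4)/820 + (V_1 - 5)/3 = 0
  Node 2: (V_2 - V_1)/820 + (V_2 - 5)/12000 + (V_2 - V_3)/1300 + (V_2 - V_5)/100 = 0
  Node 3: (V_3 - 0)/200 + (V_3 - V_2)/1300 + (V_3 - V_4)/1.3 = 0
  Node 4: (V_4 - V_1)/820 + (V_4 - 5)/2700 + (V_4 - V_3)/1.3 + (V_4 - V_5)/5.6 + (V_4 - 0)/6.2 = 0
  Node 5: (V_5 - V_1)/56 + (V_5 - 0)/11 + (V_5 - V_2)/100 + (V_5 - V_4)/5.6 = 0
Collecting terms (coefficients in siemens):
  0.3536·V_1 - 0.00122·V_2 - 0.00122·V_4 - 0.01786·V_5 = 1.667
  0.01207·V_2 - 0.00122·V_1 - 0.0007692·V_3 - 0.01·V_5 = 0.0004167
  0.775·V_3 - 0.0007692·V_2 - 0.7692·V_4 = 0
  1.111·V_4 - 0.00122·V_1 - 0.7692·V_3 - 0.1786·V_5 = 0.001852
  0.2973·V_5 - 0.01786·V_1 - 0.01·V_2 - 0.1786·V_4 = 0
Solving these 5 simultaneous equations (Gaussian elimination) gives:
  V_1 = 4.741 V, V_2 = 0.9266 V, V_3 = 0.2688 V, V_4 = 0.2699 V
  V_5 = 0.478 V
I_R8 = (V_0 - V_4)/R8 = (5 - 0.2699)/2700 = 0.001752 A
|I_R8| = 0.001752 A

Final answer: |I_R8| = 0.001752 A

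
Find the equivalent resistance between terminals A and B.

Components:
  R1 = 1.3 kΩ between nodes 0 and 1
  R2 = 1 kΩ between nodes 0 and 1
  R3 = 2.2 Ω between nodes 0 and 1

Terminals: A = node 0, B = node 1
Reduce the network between node 0 (A) and node 1 (B) by series/parallel combination:
  Rp1 = R1 ‖ R2 ‖ R3 (parallel, all between nodes 0 and 1) = 1/(1/1300 + 1/1000 + 1/2.2) = 2.191 Ω
R_eq = 2.191 Ω

Final answer: 2.191 Ω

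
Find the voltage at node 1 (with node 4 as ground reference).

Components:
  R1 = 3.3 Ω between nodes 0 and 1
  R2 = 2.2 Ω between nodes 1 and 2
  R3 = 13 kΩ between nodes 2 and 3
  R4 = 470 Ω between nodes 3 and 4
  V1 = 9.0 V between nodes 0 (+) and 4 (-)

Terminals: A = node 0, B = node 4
Nodal analysis, taking node 4 as the 0 V reference.
Source V1 fixes V_0 = 9 V.
KCL at each unknown node (sum of currents leaving = 0; resistances in Ω):
  Node 1: (V_1 - 9)/3.3 + (V_1 - V_2)/2.2 = 0
  Node 2: (V_2 - V_1)/2.2 + (V_2 - V_3)/13000 = 0
  Node 3: (V_3 - V_2)/13000 + (V_3 - 0)/470 = 0
Collecting terms (coefficients in siemens):
  0.7576·V_1 - 0.4545·V_2 = 2.727
  0.4546·V_2 - 0.4545·V_1 - 0.00007692·V_3 = 0
  0.002205·V_3 - 0.00007692·V_2 = 0
Solving these 3 simultaneous equations (Gaussian elimination) gives:
  V_1 = 8.998 V, V_2 = 8.996 V, V_3 = 0.3139 V
The requested potential is V_1 = 8.998 V.

Final answer: V_1 = 8.998 V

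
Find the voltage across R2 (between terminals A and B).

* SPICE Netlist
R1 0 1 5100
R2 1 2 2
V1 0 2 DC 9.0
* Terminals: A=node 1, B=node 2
R1 and R2 are in series across V1 (node 0 → node 1 → node 2), and the output A–B is taken across R2, so this is a voltage divider.
Series current: I = V1/(R1 + R2) = 9/(5100 + 2) = 9/5102 = 0.001764 A
V_R2 = I × R2 = V1 × R2/(R1 + R2) = 9 × 2/5102 = 0.003528 V

Final answer: 0.003528 V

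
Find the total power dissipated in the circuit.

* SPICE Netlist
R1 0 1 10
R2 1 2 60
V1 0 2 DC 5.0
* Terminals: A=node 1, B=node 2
Nodal analysis, taking node 2 as the 0 V reference.
Source V1 fixes V_0 = 5 V.
KCL at each unknown node (sum of currents leaving = 0; resistances in Ω):
  Node 1: (V_1 - 5)/10 + (V_1 - 0)/60 = 0
Collecting terms: 0.1167 × V_1 = 0.5  =>  V_1 = 4.286 V
Power in each resistor, P = (ΔV)²/R:
  P_R1 = (5 - 4.286)²/10 = 0.05102 W
  P_R2 = (4.286 - 0)²/60 = 0.3061 W
P_total = P_R1 + P_R2 = 0.3571 W

Final answer: 0.3571 W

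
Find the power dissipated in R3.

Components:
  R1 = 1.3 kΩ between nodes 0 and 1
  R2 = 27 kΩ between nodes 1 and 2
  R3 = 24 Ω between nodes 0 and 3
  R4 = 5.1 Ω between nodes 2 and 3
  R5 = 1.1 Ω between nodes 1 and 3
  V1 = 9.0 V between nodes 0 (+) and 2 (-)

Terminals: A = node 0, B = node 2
Nodal analysis, taking node 2 as the 0 V reference.
Source V1 fixes V_0 = 9 V.
KCL at each unknown node (sum of currents leaving = 0; resistances in Ω):
  Node 1: (V_1 - 9)/1300 + (V_1 - 0)/27000 + (V_1 - V_3)/1.1 = 0
  Node 3: (V_3 - 9)/24 + (V_3 - 0)/5.1 + (V_3 - V_1)/1.1 = 0
Collecting terms (coefficients in siemens):
  0.9099·V_1 - 0.9091·V_3 = 0.006923
  1.147·V_3 - 0.9091·V_1 = 0.375
Determinant D = (0.9099)(1.147) - (-0.9091)(-0.9091) = 0.2171
V_1 = [(0.006923)(1.147) - (-0.9091)(0.375)]/D = 1.607 V
V_3 = [(0.9099)(0.375) - (0.006923)(-0.9091)]/D = 1.601 V
I_R3 = (V_0 - V_3)/R3 = (9 - 1.601)/24 = 0.3083 A
P_R3 = I_R3² × R3 = (0.3083)² × 24 = 2.281 W

Final answer: 2.281 W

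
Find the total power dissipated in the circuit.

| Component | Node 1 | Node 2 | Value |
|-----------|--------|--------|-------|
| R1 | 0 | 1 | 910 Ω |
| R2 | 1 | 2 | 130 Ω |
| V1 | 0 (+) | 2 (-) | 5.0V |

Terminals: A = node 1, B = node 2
Nodal analysis, taking node 2 as the 0 V reference.
Source V1 fixes V_0 = 5 V.
KCL at each unknown node (sum of currents leaving = 0; resistances in Ω):
  Node 1: (V_1 - 5)/910 + (V_1 - 0)/130 = 0
Collecting terms: 0.008791 × V_1 = 0.005495  =>  V_1 = 0.625 V
Power in each resistor, P = (ΔV)²/R:
  P_R1 = (5 - 0.625)²/910 = 0.02103 W
  P_R2 = (0.625 - 0)²/130 = 0.003005 W
P_total = P_R1 + P_R2 = 0.02404 W

Final answer: 0.02404 W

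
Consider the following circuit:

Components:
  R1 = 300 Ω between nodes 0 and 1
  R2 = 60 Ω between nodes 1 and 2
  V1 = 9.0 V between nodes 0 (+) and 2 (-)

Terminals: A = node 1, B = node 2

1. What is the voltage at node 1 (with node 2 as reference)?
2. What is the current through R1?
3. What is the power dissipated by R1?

Nodal analysis, taking node 2 as the 0 V reference.
Source V1 fixes V_0 = 9 V.
KCL at each unknown node (sum of currents leaving = 0; resistances in Ω):
  Node 1: (V_1 - 9)/300 + (V_1 - 0)/60 = 0
Collecting terms: 0.02 × V_1 = 0.03  =>  V_1 = 1.5 V
Part 1:
  Read off the nodal solution: V_1 = 1.5 V
Part 2:
  I_R1 = (V_0 - V_1)/R1 = (9 - 1.5)/300 = 0.025 A
  Magnitude: I_R1 = 0.025 A
Part 3:
  I_R1 = (V_0 - V_1)/R1 = (9 - 1.5)/300 = 0.025 A
  P_R1 = I_R1² × R1 = (0.025)² × 300 = 0.1875 W

Final answers:
1. V_1 = 1.5 V
2. I_R1 = 0.025 A
3. P_R1 = 0.1875 W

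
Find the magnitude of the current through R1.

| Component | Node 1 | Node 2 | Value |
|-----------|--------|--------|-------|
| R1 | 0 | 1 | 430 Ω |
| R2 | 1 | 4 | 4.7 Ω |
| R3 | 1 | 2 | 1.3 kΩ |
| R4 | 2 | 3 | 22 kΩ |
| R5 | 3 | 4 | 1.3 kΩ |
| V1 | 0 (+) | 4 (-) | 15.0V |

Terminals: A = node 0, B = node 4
Nodal analysis, taking node 4 as the 0 V reference.
Source V1 fixes V_0 = 15 V.
KCL at each unknown node (sum of currents leaving = 0; resistances in Ω):
  Node 1: (V_1 - 15)/430 + (V_1 - 0)/4.7 + (V_1 - V_2)/1300 = 0
  Node 2: (V_2 - V_1)/1300 + (V_2 - V_3)/22000 = 0
  Node 3: (V_3 - V_2)/22000 + (V_3 - 0)/1300 = 0
Collecting terms (coefficients in siemens):
  0.2159·V_1 - 0.0007692·V_2 = 0.03488
  0.0008147·V_2 - 0.0007692·V_1 - 0.00004545·V_3 = 0
  0.0008147·V_3 - 0.00004545·V_2 = 0
Solving these 3 simultaneous equations (Gaussian elimination) gives:
  V_1 = 0.1622 V, V_2 = 0.1536 V, V_3 = 0.008569 V
I_R1 = (V_0 - V_1)/R1 = (15 - 0.1622)/430 = 0.03451 A
|I_R1| = 0.03451 A

Final answer: |I_R1| = 0.03451 A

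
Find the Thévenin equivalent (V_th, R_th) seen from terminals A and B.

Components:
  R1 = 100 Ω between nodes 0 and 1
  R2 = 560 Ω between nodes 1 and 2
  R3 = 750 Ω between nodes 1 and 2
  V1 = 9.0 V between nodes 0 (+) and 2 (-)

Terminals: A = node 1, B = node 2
Step 1 — V_th is the open-circuit voltage V_A - V_B (nothing connected across the terminals).
Nodal analysis, taking node 2 as the 0 V reference.
Source V1 fixes V_0 = 9 V.
KCL at each unknown node (sum of currents leaving = 0; resistances in Ω):
  Node 1: (V_1 - 9)/100 + (V_1 - 0)/560 + (V_1 - 0)/750 = 0
Collecting terms: 0.01312 × V_1 = 0.09  =>  V_1 = 6.86 V
V_th = V_1 - V_2 = 6.86 - 0 = 6.86 V
Step 2 — R_th: zero the source — replace V1 by a short circuit (node 2 merges into node 0) — and find the resistance seen between A (node 1) and B (node 0).
Reduce the network between node 1 (A) and node 0 (B) by series/parallel combination:
  Rp1 = R1 ‖ R2 ‖ R3 (parallel, all between nodes 0 and 1) = 1/(1/100 + 1/560 + 1/750) = 76.23 Ω
R_th = 76.23 Ω

Final answer: V_th = 6.86 V, R_th = 76.23 Ω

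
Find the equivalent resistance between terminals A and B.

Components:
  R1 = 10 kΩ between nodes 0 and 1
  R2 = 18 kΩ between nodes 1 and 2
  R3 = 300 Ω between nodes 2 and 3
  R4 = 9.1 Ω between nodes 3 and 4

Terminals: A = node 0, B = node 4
Reduce the network between node 0 (A) and node 4 (B) by series/parallel combination:
  Rs1 = R1 + R2 (series, joined only at node 1) = 10000 + 18000 = 28000 Ω
  Rs2 = R3 + Rs1 (series, joined only at node 2) = 300 + 28000 = 28300 Ω
  Rs3 = R4 + Rs2 (series, joined only at node 3) = 9.1 + 28300 = 28310 Ω
R_eq = 28.31 kΩ

Final answer: 28.31 kΩ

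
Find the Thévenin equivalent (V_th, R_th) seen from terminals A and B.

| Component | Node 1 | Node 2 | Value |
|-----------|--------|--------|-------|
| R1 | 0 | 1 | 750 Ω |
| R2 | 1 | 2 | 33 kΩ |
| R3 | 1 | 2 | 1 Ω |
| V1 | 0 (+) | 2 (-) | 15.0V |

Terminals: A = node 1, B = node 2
Step 1 — V_th is the open-circuit voltage V_A - V_B (nothing connected across the terminals).
Nodal analysis, taking node 2 as the 0 V reference.
Source V1 fixes V_0 = 15 V.
KCL at each unknown node (sum of currents leaving = 0; resistances in Ω):
  Node 1: (V_1 - 15)/750 + (V_1 - 0)/33000 + (V_1 - 0)/1 = 0
Collecting terms: 1.001 × V_1 = 0.02  =>  V_1 = 0.01997 V
V_th = V_1 - V_2 = 0.01997 - 0 = 0.01997 V
Step 2 — R_th: zero the source — replace V1 by a short circuit (node 2 merges into node 0) — and find the resistance seen between A (node 1) and B (node 0).
Reduce the network between node 1 (A) and node 0 (B) by series/parallel combination:
  Rp1 = R1 ‖ R2 ‖ R3 (parallel, all between nodes 0 and 1) = 1/(1/750 + 1/33000 + 1/1) = 0.9986 Ω
R_th = 0.9986 Ω

Final answer: V_th = 0.01997 V, R_th = 0.9986 Ω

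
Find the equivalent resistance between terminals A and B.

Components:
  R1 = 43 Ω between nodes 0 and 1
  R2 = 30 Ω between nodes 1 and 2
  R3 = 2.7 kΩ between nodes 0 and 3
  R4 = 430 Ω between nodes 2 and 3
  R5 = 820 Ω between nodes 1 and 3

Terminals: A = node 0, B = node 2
The network is not a plain series/parallel combination. Inject a 1 A test current into terminal A (node 0) and return it from terminal B (node 2); then R_eq = V_A / (1 A).
Nodal analysis, taking node 2 as the 0 V reference.
Current source I_test pushes 1 A into node 0 and draws it out of node 2.
KCL at each unknown node (sum of currents leaving = 0; resistances in Ω):
  Node 0: (V_0 - V_1)/43 + (V_0 - V_3)/2700 - 1 = 0
  Node 1: (V_1 - V_0)/43 + (V_1 - 0)/30 + (V_1 - V_3)/820 = 0
  Node 3: (V_3 - V_0)/2700 + (V_3 - V_1)/820 + (V_3 - 0)/430 = 0
Collecting terms (coefficients in siemens):
  0.02363·V_0 - 0.02326·V_1 - 0.0003704·V_3 = 1
  0.05781·V_1 - 0.02326·V_0 - 0.00122·V_3 = 0
  0.003915·V_3 - 0.0003704·V_0 - 0.00122·V_1 = 0
Solving these 3 simultaneous equations (Gaussian elimination) gives:
  V_0 = 71.02 V, V_1 = 28.9 V, V_3 = 15.72 V
R_eq = V_0 / 1 A = 71.02 Ω

Final answer: 71.02 Ω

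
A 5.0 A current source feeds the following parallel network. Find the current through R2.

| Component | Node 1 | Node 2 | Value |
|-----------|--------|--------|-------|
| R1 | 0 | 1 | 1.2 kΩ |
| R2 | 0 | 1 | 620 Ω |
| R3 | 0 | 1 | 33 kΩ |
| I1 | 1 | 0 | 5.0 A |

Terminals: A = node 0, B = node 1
All resistors sit directly between nodes 0 and 1, so they are in parallel and share one voltage V; the full source current 5 A splits among them.
1/R_par = 1/1200 + 1/620 + 1/33000 = 0.002477 S  =>  R_par = 403.8 Ω
V = I × R_par = 5 × 403.8 = 2019 V
I_R2 = V/R2 = 2019/620 = 3.256 A

Final answer: 3.256 A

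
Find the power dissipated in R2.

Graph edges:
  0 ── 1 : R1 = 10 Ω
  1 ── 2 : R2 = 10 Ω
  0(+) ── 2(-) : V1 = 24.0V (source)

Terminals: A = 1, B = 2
Nodal analysis, taking node 2 as the 0 V reference.
Source V1 fixes V_0 = 24 V.
KCL at each unknown node (sum of currents leaving = 0; resistances in Ω):
  Node 1: (V_1 - 24)/10 + (V_1 - 0)/10 = 0
Collecting terms: 0.2 × V_1 = 2.4  =>  V_1 = 12 V
I_R2 = (V_1 - V_2)/R2 = (12 - 0)/10 = 1.2 A
P_R2 = I_R2² × R2 = (1.2)² × 10 = 14.4 W

Final answer: 14.4 W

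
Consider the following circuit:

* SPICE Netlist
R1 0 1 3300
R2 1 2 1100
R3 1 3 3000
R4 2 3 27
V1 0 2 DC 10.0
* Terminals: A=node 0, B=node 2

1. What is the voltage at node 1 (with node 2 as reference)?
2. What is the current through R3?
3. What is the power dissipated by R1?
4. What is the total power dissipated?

Nodal analysis, taking node 2 as the 0 V reference.
Source V1 fixes V_0 = 10 V.
KCL at each unknown node (sum of currents leaving = 0; resistances in Ω):
  Node 1: (V_1 - 10)/3300 + (V_1 - 0)/1100 + (V_1 - V_3)/3000 = 0
  Node 3: (V_3 - V_1)/3000 + (V_3 - 0)/27 = 0
Collecting terms (coefficients in siemens):
  0.001545·V_1 - 0.0003333·V_3 = 0.00303
  0.03737·V_3 - 0.0003333·V_1 = 0
Determinant D = (0.001545)(0.03737) - (-0.0003333)(-0.0003333) = 0.00005764
V_1 = [(0.00303)(0.03737) - (-0.0003333)(0)]/D = 1.965 V
V_3 = [(0.001545)(0) - (0.00303)(-0.0003333)]/D = 0.01752 V
Part 1:
  Read off the nodal solution: V_1 = 1.965 V
Part 2:
  I_R3 = (V_1 - V_3)/R3 = (1.965 - 0.01752)/3000 = 0.000649 A
  Magnitude: I_R3 = 0.000649 A
Part 3:
  I_R1 = (V_0 - V_1)/R1 = (10 - 1.965)/3300 = 0.002435 A
  P_R1 = I_R1² × R1 = (0.002435)² × 3300 = 0.01957 W
Part 4:
  Power in each resistor, P = (ΔV)²/R:
    P_R1 = (10 - 1.965)²/3300 = 0.01957 W
    P_R2 = (1.965 - 0)²/1100 = 0.003509 W
    P_R3 = (1.965 - 0.01752)²/3000 = 0.001264 W
    P_R4 = (0 - 0.01752)²/27 = 0.00001137 W
  P_total = P_R1 + P_R2 + P_R3 + P_R4 = 0.02435 W

Final answers:
1. V_1 = 1.965 V
2. I_R3 = 0.000649 A
3. P_R1 = 0.01957 W
4. P_total = 0.02435 W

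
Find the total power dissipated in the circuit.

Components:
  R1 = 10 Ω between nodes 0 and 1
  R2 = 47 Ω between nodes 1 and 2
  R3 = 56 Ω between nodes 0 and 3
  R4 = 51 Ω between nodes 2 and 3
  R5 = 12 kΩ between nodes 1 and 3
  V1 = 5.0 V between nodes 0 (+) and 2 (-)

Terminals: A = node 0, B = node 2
Nodal analysis, taking node 2 as the 0 V reference.
Source V1 fixes V_0 = 5 V.
KCL at each unknown node (sum of currents leaving = 0; resistances in Ω):
  Node 1: (V_1 - 5)/10 + (V_1 - 0)/47 + (V_1 - V_3)/12000 = 0
  Node 3: (V_3 - 5)/56 + (V_3 - 0)/51 + (V_3 - V_1)/12000 = 0
Collecting terms (coefficients in siemens):
  0.1214·V_1 - 0.00008333·V_3 = 0.5
  0.03755·V_3 - 0.00008333·V_1 = 0.08929
Determinant D = (0.1214)(0.03755) - (-0.00008333)(-0.00008333) = 0.004557
V_1 = [(0.5)(0.03755) - (-0.00008333)(0.08929)]/D = 4.122 V
V_3 = [(0.1214)(0.08929) - (0.5)(-0.00008333)]/D = 2.387 V
Power in each resistor, P = (ΔV)²/R:
  P_R1 = (5 - 4.122)²/10 = 0.07716 W
  P_R2 = (4.122 - 0)²/47 = 0.3614 W
  P_R3 = (5 - 2.387)²/56 = 0.1219 W
  P_R4 = (0 - 2.387)²/51 = 0.1117 W
  P_R5 = (4.122 - 2.387)²/12000 = 0.0002507 W
P_total = P_R1 + P_R2 + P_R3 + P_R4 + P_R5 = 0.6725 W

Final answer: 0.6725 W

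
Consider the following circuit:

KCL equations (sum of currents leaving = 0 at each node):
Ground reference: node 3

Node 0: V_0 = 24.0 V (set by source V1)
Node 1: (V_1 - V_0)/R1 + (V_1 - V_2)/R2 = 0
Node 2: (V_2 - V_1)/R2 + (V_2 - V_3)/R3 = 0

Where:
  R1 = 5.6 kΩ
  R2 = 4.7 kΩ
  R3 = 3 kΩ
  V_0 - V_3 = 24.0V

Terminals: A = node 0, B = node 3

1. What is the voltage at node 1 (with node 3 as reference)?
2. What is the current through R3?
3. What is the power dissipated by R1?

Nodal analysis, taking node 3 as the 0 V reference.
Source V1 fixes V_0 = 24 V.
KCL at each unknown node (sum of currents leaving = 0; resistances in Ω):
  Node 1: (V_1 - 24)/5600 + (V_1 - V_2)/4700 = 0
  Node 2: (V_2 - V_1)/4700 + (V_2 - 0)/3000 = 0
Collecting terms (coefficients in siemens):
  0.0003913·V_1 - 0.0002128·V_2 = 0.004286
  0.0005461·V_2 - 0.0002128·V_1 = 0
Determinant D = (0.0003913)(0.0005461) - (-0.0002128)(-0.0002128) = 0.0000001684
V_1 = [(0.004286)(0.0005461) - (-0.0002128)(0)]/D = 13.89 V
V_2 = [(0.0003913)(0) - (0.004286)(-0.0002128)]/D = 5.414 V
Part 1:
  Read off the nodal solution: V_1 = 13.89 V
Part 2:
  I_R3 = (V_2 - V_3)/R3 = (5.414 - 0)/3000 = 0.001805 A
  Magnitude: I_R3 = 0.001805 A
Part 3:
  I_R1 = (V_0 - V_1)/R1 = (24 - 13.89)/5600 = 0.001805 A
  P_R1 = I_R1² × R1 = (0.001805)² × 5600 = 0.01824 W

Final answers:
1. V_1 = 13.89 V
2. I_R3 = 0.001805 A
3. P_R1 = 0.01824 W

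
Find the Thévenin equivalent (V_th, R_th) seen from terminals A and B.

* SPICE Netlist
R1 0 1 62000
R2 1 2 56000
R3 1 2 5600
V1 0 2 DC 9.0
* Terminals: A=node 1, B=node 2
Step 1 — V_th is the open-circuit voltage V_A - V_B (nothing connected across the terminals).
Nodal analysis, taking node 2 as the 0 V reference.
Source V1 fixes V_0 = 9 V.
KCL at each unknown node (sum of currents leaving = 0; resistances in Ω):
  Node 1: (V_1 - 9)/62000 + (V_1 - 0)/56000 + (V_1 - 0)/5600 = 0
Collecting terms: 0.0002126 × V_1 = 0.0001452  =>  V_1 = 0.6829 V
V_th = V_1 - V_2 = 0.6829 - 0 = 0.6829 V
Step 2 — R_th: zero the source — replace V1 by a short circuit (node 2 merges into node 0) — and find the resistance seen between A (node 1) and B (node 0).
Reduce the network between node 1 (A) and node 0 (B) by series/parallel combination:
  Rp1 = R1 ‖ R2 ‖ R3 (parallel, all between nodes 0 and 1) = 1/(1/62000 + 1/56000 + 1/5600) = 4705 Ω
R_th = 4.705 kΩ

Final answer: V_th = 0.6829 V, R_th = 4.705 kΩ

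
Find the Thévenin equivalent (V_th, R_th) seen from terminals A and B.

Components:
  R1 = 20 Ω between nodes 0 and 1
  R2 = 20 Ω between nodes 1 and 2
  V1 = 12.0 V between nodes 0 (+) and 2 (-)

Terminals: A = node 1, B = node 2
Step 1 — V_th is the open-circuit voltage V_A - V_B (nothing connected across the terminals).
Nodal analysis, taking node 2 as the 0 V reference.
Source V1 fixes V_0 = 12 V.
KCL at each unknown node (sum of currents leaving = 0; resistances in Ω):
  Node 1: (V_1 - 12)/20 + (V_1 - 0)/20 = 0
Collecting terms: 0.1 × V_1 = 0.6  =>  V_1 = 6 V
V_th = V_1 - V_2 = 6 - 0 = 6 V
Step 2 — R_th: zero the source — replace V1 by a short circuit (node 2 merges into node 0) — and find the resistance seen between A (node 1) and B (node 0).
Reduce the network between node 1 (A) and node 0 (B) by series/parallel combination:
  Rp1 = R1 ‖ R2 (parallel, both between nodes 0 and 1) = 1/(1/20 + 1/20) = 10 Ω
R_th = 10 Ω

Final answer: V_th = 6 V, R_th = 10 Ω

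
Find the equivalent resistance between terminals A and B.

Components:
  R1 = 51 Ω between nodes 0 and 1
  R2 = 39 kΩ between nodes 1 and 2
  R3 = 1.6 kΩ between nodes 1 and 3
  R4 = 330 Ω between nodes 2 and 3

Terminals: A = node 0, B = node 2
Reduce the network between node 0 (A) and node 2 (B) by series/parallel combination:
  Rs1 = R3 + R4 (series, joined only at node 3) = 1600 + 330 = 1930 Ω
  Rp1 = R2 ‖ Rs1 (parallel, both between nodes 1 and 2) = 1/(1/39000 + 1/1930) = 1839 Ω
  Rs2 = R1 + Rp1 (series, joined only at node 1) = 51 + 1839 = 1890 Ω
R_eq = 1.89 kΩ

Final answer: 1.89 kΩ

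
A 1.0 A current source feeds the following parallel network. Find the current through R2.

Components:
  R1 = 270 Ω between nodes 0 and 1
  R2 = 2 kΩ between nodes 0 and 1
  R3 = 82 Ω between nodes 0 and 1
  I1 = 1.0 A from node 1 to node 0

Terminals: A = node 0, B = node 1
All resistors sit directly between nodes 0 and 1, so they are in parallel and share one voltage V; the full source current 1 A splits among them.
1/R_par = 1/270 + 1/2000 + 1/82 = 0.0164 S  =>  R_par = 60.98 Ω
V = I × R_par = 1 × 60.98 = 60.98 V
I_R2 = V/R2 = 60.98/2000 = 0.03049 A

Final answer: 0.03049 A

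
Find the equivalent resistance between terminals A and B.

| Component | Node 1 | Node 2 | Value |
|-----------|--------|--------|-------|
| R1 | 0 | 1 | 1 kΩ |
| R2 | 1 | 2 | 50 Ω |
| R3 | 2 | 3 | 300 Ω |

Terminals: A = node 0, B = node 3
Reduce the network between node 0 (A) and node 3 (B) by series/parallel combination:
  Rs1 = R1 + R2 (series, joined only at node 1) = 1000 + 50 = 1050 Ω
  Rs2 = R3 + Rs1 (series, joined only at node 2) = 300 + 1050 = 1350 Ω
R_eq = 1.35 kΩ

Final answer: 1.35 kΩ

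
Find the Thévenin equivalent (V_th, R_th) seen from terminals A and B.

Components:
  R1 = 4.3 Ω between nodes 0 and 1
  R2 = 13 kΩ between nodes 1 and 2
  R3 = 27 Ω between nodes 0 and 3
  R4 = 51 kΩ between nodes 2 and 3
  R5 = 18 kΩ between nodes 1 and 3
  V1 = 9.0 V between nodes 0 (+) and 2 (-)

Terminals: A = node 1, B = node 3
Step 1 — V_th is the open-circuit voltage V_A - V_B (nothing connected across the terminals).
Nodal analysis, taking node 2 as the 0 V reference.
Source V1 fixes V_0 = 9 V.
KCL at each unknown node (sum of currents leaving = 0; resistances in Ω):
  Node 1: (V_1 - 9)/4.3 + (V_1 - 0)/13000 + (V_1 - V_3)/18000 = 0
  Node 3: (V_3 - 9)/27 + (V_3 - 0)/51000 + (V_3 - V_1)/18000 = 0
Collecting terms (coefficients in siemens):
  0.2327·V_1 - 0.00005556·V_3 = 2.093
  0.03711·V_3 - 0.00005556·V_1 = 0.3333
Determinant D = (0.2327)(0.03711) - (-0.00005556)(-0.00005556) = 0.008636
V_1 = [(2.093)(0.03711) - (-0.00005556)(0.3333)]/D = 8.997 V
V_3 = [(0.2327)(0.3333) - (2.093)(-0.00005556)]/D = 8.995 V
V_th = V_1 - V_3 = 8.997 - 8.995 = 0.001783 V
Step 2 — R_th: zero the source — replace V1 by a short circuit (node 2 merges into node 0) — and find the resistance seen between A (node 1) and B (node 3).
Reduce the network between node 1 (A) and node 3 (B) by series/parallel combination:
  Rp1 = R1 ‖ R2 (parallel, both between nodes 0 and 1) = 1/(1/4.3 + 1/13000) = 4.299 Ω
  Rp2 = R3 ‖ R4 (parallel, both between nodes 0 and 3) = 1/(1/27 + 1/51000) = 26.99 Ω
  Rs1 = Rp1 + Rp2 (series, joined only at node 0) = 4.299 + 26.99 = 31.28 Ω
  Rp3 = R5 ‖ Rs1 (parallel, both between nodes 1 and 3) = 1/(1/18000 + 1/31.28) = 31.23 Ω
R_th = 31.23 Ω

Final answer: V_th = 0.001783 V, R_th = 31.23 Ω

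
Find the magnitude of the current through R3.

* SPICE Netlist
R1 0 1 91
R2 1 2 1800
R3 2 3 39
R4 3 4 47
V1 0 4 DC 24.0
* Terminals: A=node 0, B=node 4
Nodal analysis, taking node 4 as the 0 V reference.
Source V1 fixes V_0 = 24 V.
KCL at each unknown node (sum of currents leaving = 0; resistances in Ω):
  Node 1: (V_1 - 24)/91 + (V_1 - V_2)/1800 = 0
  Node 2: (V_2 - V_1)/1800 + (V_2 - V_3)/39 = 0
  Node 3: (V_3 - V_2)/39 + (V_3 - 0)/47 = 0
Collecting terms (coefficients in siemens):
  0.01154·V_1 - 0.0005556·V_2 = 0.2637
  0.0262·V_2 - 0.0005556·V_1 - 0.02564·V_3 = 0
  0.04692·V_3 - 0.02564·V_2 = 0
Solving these 3 simultaneous equations (Gaussian elimination) gives:
  V_1 = 22.9 V, V_2 = 1.044 V, V_3 = 0.5706 V
I_R3 = (V_2 - V_3)/R3 = (1.044 - 0.5706)/39 = 0.01214 A
|I_R3| = 0.01214 A

Final answer: |I_R3| = 0.01214 A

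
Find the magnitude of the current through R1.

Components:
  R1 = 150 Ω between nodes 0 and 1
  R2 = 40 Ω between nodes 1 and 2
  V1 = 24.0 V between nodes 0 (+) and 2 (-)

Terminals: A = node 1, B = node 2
Nodal analysis, taking node 2 as the 0 V reference.
Source V1 fixes V_0 = 24 V.
KCL at each unknown node (sum of currents leaving = 0; resistances in Ω):
  Node 1: (V_1 - 24)/150 + (V_1 - 0)/40 = 0
Collecting terms: 0.03167 × V_1 = 0.16  =>  V_1 = 5.053 V
I_R1 = (V_0 - V_1)/R1 = (24 - 5.053)/150 = 0.1263 A
|I_R1| = 0.1263 A

Final answer: |I_R1| = 0.1263 A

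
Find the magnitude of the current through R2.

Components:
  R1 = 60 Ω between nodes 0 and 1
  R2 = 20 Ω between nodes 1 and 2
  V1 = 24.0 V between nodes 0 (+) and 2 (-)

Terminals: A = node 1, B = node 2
Nodal analysis, taking node 2 as the 0 V reference.
Source V1 fixes V_0 = 24 V.
KCL at each unknown node (sum of currents leaving = 0; resistances in Ω):
  Node 1: (V_1 - 24)/60 + (V_1 - 0)/20 = 0
Collecting terms: 0.06667 × V_1 = 0.4  =>  V_1 = 6 V
I_R2 = (V_1 - V_2)/R2 = (6 - 0)/20 = 0.3 A
|I_R2| = 0.3 A

Final answer: |I_R2| = 0.3 A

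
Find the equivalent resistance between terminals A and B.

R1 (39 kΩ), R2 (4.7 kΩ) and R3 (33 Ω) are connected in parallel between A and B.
Reduce the network between node 0 (A) and node 1 (B) by series/parallel combination:
  Rp1 = R1 ‖ R2 ‖ R3 (parallel, all between nodes 0 and 1) = 1/(1/39000 + 1/4700 + 1/33) = 32.74 Ω
R_eq = 32.74 Ω

Final answer: 32.74 Ω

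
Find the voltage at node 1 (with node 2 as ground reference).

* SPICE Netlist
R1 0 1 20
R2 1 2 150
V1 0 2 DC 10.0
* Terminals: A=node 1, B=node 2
Nodal analysis, taking node 2 as the 0 V reference.
Source V1 fixes V_0 = 10 V.
KCL at each unknown node (sum of currents leaving = 0; resistances in Ω):
  Node 1: (V_1 - 10)/20 + (V_1 - 0)/150 = 0
Collecting terms: 0.05667 × V_1 = 0.5  =>  V_1 = 8.824 V
The requested potential is V_1 = 8.824 V.

Final answer: V_1 = 8.824 V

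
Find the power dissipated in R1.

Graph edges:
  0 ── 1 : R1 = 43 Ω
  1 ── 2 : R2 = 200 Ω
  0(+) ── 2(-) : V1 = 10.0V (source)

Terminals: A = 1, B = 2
Nodal analysis, taking node 2 as the 0 V reference.
Source V1 fixes V_0 = 10 V.
KCL at each unknown node (sum of currents leaving = 0; resistances in Ω):
  Node 1: (V_1 - 10)/43 + (V_1 - 0)/200 = 0
Collecting terms: 0.02826 × V_1 = 0.2326  =>  V_1 = 8.23 V
I_R1 = (V_0 - V_1)/R1 = (10 - 8.23)/43 = 0.04115 A
P_R1 = I_R1² × R1 = (0.04115)² × 43 = 0.07282 W

Final answer: 0.07282 W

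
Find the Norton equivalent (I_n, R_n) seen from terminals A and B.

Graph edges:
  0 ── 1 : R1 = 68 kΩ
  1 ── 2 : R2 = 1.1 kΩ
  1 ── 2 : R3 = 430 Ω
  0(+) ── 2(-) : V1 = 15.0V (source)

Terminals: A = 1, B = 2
Find the Thévenin equivalent first; then I_n = V_th/R_th and R_n = R_th.
Step 1 — V_th is the open-circuit voltage V_A - V_B (nothing connected across the terminals).
Nodal analysis, taking node 2 as the 0 V reference.
Source V1 fixes V_0 = 15 V.
KCL at each unknown node (sum of currents leaving = 0; resistances in Ω):
  Node 1: (V_1 - 15)/68000 + (V_1 - 0)/1100 + (V_1 - 0)/430 = 0
Collecting terms: 0.003249 × V_1 = 0.0002206  =>  V_1 = 0.06789 V
V_th = V_1 - V_2 = 0.06789 - 0 = 0.06789 V
Step 2 — R_th: zero the source — replace V1 by a short circuit (node 2 merges into node 0) — and find the resistance seen between A (node 1) and B (node 0).
Reduce the network between node 1 (A) and node 0 (B) by series/parallel combination:
  Rp1 = R1 ‖ R2 ‖ R3 (parallel, all between nodes 0 and 1) = 1/(1/68000 + 1/1100 + 1/430) = 307.8 Ω
R_th = 307.8 Ω
I_n = V_th/R_th = 0.06789/307.8 = 0.0002206 A, and R_n = R_th = 307.8 Ω

Final answer: I_n = 0.0002206 A, R_n = 307.8 Ω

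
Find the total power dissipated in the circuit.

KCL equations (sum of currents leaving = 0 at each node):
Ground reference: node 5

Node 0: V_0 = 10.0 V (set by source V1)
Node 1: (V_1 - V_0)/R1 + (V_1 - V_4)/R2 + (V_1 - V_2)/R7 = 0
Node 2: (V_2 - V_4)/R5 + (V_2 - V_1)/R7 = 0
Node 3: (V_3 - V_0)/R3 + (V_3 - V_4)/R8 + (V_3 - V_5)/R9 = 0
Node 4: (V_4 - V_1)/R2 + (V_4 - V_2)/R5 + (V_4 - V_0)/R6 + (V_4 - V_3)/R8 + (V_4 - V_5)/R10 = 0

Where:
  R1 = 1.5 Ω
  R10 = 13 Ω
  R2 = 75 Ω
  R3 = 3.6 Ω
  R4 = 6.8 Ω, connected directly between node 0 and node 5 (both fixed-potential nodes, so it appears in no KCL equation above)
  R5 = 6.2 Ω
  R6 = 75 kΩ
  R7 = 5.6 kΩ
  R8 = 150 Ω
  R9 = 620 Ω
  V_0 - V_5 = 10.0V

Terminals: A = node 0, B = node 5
Nodal analysis, taking node 5 as the 0 V reference.
Source V1 fixes V_0 = 10 V.
KCL at each unknown node (sum of currents leaving = 0; resistances in Ω):
  Node 1: (V_1 - 10)/1.5 + (V_1 - V_4)/75 + (V_1 - V_2)/5600 = 0
  Node 2: (V_2 - V_4)/6.2 + (V_2 - V_1)/5600 = 0
  Node 3: (V_3 - 10)/3.6 + (V_3 - V_4)/150 + (V_3 - 0)/620 = 0
  Node 4: (V_4 - V_1)/75 + (V_4 - V_2)/6.2 + (V_4 - 10)/75000 + (V_4 - V_3)/150 + (V_4 - 0)/13 = 0
Collecting terms (coefficients in siemens):
  0.6802·V_1 - 0.0001786·V_2 - 0.01333·V_4 = 6.667
  0.1615·V_2 - 0.0001786·V_1 - 0.1613·V_4 = 0
  0.2861·V_3 - 0.006667·V_4 = 2.778
  0.2582·V_4 - 0.01333·V_1 - 0.1613·V_2 - 0.006667·V_3 = 0.0001333
Solving these 4 simultaneous equations (Gaussian elimination) gives:
  V_1 = 9.842 V, V_2 = 2.049 V, V_3 = 9.758 V, V_4 = 2.041 V
Power in each resistor, P = (ΔV)²/R:
  P_R1 = (10 - 9.842)²/1.5 = 0.01667 W
  P_R2 = (9.842 - 2.041)²/75 = 0.8115 W
  P_R3 = (10 - 9.758)²/3.6 = 0.01625 W
  P_R4 = (10 - 0)²/6.8 = 14.71 W
  P_R5 = (2.049 - 2.041)²/6.2 = 0.00001201 W
  P_R6 = (10 - 2.041)²/75000 = 0.0008447 W
  P_R7 = (9.842 - 2.049)²/5600 = 0.01084 W
  P_R8 = (9.758 - 2.041)²/150 = 0.3971 W
  P_R9 = (9.758 - 0)²/620 = 0.1536 W
  P_R10 = (2.041 - 0)²/13 = 0.3203 W
P_total = P_R1 + P_R2 + P_R3 + P_R4 + P_R5 + P_R6 + P_R7 + P_R8 + P_R9 + P_R10 = 16.43 W

Final answer: 16.43 W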